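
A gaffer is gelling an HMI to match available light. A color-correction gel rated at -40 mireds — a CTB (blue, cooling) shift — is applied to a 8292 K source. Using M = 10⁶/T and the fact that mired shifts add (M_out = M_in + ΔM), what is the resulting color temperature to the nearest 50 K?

12400 K

M_in = 10⁶/8292 = 120.60 mireds.
M_out = 120.60 + (-40) = 80.60 mireds.
T_out = 10⁶/80.60 = 12407.2 K → 12400 K.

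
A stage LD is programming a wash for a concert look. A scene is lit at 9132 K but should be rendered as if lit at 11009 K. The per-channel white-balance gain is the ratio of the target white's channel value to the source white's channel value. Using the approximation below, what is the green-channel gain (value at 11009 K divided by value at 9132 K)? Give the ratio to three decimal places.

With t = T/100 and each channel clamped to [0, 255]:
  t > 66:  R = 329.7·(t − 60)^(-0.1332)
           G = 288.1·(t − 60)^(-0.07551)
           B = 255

At 9132 K (t = 91.32):
  G = 288.1·(91.32 − 60)^(-0.07551) = 288.1·31.32^(-0.07551) = 288.1·0.77099 = 222.123.
At 11009 K (t = 110.09):
  G = 288.1·(110.09 − 60)^(-0.07551) = 288.1·50.09^(-0.07551) = 288.1·0.74414 = 214.385.
Gain = 214.385 / 222.123 = 0.9652 → 0.965.

0.965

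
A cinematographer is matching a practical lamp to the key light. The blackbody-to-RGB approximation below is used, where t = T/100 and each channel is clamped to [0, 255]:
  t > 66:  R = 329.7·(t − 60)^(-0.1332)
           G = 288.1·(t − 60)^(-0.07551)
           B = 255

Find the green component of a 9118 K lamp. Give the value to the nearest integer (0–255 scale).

t = 9118/100 = 91.18; the t > 66 branch applies.
G = 288.1·(91.18 − 60)^(-0.07551) = 288.1·31.18^(-0.07551) = 288.1·0.77125 = 222.198.
Rounded: 222.

222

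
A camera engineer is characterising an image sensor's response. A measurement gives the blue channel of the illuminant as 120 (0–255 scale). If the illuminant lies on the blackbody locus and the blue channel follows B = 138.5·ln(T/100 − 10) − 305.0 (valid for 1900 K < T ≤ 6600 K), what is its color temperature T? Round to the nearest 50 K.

3150 K

ln(t − 10) = (120 + 305.0) / 138.5 = 3.0686.
t − 10 = e^3.0686 = 21.512, so t = 31.512.
T = 100·t = 3151 K → 3150 K to the nearest 50 K.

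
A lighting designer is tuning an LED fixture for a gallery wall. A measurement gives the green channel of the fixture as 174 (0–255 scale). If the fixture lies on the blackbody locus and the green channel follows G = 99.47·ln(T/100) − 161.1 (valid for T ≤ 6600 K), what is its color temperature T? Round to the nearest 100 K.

2900 K

ln t = (174 + 161.1) / 99.47 = 3.3689.
t = e^3.3689 = 29.045.
T = 100·t = 2905 K → 2900 K to the nearest 100 K.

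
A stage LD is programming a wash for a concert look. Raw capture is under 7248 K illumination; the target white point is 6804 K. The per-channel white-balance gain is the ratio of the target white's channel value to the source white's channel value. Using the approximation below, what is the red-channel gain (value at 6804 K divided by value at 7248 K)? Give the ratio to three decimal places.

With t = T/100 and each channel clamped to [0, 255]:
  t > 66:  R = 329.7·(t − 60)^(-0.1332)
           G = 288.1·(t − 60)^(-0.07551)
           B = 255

1.060

At 7248 K (t = 72.48):
  R = 329.7·(72.48 − 60)^(-0.1332) = 329.7·12.48^(-0.1332) = 329.7·0.71447 = 235.561.
At 6804 K (t = 68.04):
  R = 329.7·(68.04 − 60)^(-0.1332) = 329.7·8.04^(-0.1332) = 329.7·0.75756 = 249.769.
Gain = 249.769 / 235.561 = 1.0603 → 1.060.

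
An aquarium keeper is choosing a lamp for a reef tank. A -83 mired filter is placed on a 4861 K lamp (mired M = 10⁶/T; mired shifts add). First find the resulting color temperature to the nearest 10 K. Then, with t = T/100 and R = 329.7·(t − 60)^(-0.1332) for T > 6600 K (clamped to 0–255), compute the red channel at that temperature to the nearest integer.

M_in = 10⁶/4861 = 205.72; M_out = 205.72 + (-83) = 122.72.
T_out = 10⁶/122.72 = 8148.7 K → 8150 K; t = 81.5.
R = 329.7·(81.5 − 60)^(-0.1332) = 329.7·21.5^(-0.1332) = 329.7·0.66454 = 219.098.
Rounded: 219.

219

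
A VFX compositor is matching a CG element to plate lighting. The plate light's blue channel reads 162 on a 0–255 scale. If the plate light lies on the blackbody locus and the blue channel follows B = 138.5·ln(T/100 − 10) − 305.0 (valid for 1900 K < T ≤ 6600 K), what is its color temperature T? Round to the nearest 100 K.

ln(t − 10) = (162 + 305.0) / 138.5 = 3.3718.
t − 10 = e^3.3718 = 29.132, so t = 39.132.
T = 100·t = 3913 K → 3900 K to the nearest 100 K.

3900 K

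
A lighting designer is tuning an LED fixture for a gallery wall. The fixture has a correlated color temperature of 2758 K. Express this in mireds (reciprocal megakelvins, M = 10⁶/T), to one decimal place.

M = 10⁶ / 2758 = 362.582 → 362.6 mireds.

362.6 mireds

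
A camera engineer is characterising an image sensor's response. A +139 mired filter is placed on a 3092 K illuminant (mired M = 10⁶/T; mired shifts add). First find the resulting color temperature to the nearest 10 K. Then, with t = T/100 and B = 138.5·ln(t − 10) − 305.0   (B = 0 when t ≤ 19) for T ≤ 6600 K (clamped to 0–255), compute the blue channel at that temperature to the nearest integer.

34

M_in = 10⁶/3092 = 323.42; M_out = 323.42 + (+139) = 462.42.
T_out = 10⁶/462.42 = 2162.6 K → 2160 K; t = 21.6.
B = 138.5·ln(21.6 − 10) − 305.0 = 138.5·ln 11.6 − 305.0 = 138.5·2.4510 − 305.0 = 34.464.
Rounded: 34.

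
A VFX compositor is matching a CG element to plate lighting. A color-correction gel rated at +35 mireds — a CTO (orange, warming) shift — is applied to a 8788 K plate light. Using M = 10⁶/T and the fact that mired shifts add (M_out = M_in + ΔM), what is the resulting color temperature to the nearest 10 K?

6720 K

M_in = 10⁶/8788 = 113.79 mireds.
M_out = 113.79 + (+35) = 148.79 mireds.
T_out = 10⁶/148.79 = 6720.8 K → 6720 K.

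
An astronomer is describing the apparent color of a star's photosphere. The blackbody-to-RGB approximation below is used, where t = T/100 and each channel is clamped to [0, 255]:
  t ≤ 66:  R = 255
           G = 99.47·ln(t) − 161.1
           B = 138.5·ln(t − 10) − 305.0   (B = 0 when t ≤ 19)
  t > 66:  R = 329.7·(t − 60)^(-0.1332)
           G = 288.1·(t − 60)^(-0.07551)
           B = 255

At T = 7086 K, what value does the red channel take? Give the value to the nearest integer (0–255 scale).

t = 7086/100 = 70.86; the t > 66 branch applies.
R = 329.7·(70.86 − 60)^(-0.1332) = 329.7·10.86^(-0.1332) = 329.7·0.72783 = 239.964.
Rounded: 240.

240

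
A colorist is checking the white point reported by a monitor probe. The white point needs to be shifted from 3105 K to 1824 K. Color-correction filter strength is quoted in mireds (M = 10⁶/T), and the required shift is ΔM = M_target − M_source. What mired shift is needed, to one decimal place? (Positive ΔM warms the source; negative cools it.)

+226.2 mireds

M_source = 10⁶/3105 = 322.061; M_target = 10⁶/1824 = 548.246.
ΔM = 548.246 − 322.061 = 226.184 → +226.2 mireds, a warming shift.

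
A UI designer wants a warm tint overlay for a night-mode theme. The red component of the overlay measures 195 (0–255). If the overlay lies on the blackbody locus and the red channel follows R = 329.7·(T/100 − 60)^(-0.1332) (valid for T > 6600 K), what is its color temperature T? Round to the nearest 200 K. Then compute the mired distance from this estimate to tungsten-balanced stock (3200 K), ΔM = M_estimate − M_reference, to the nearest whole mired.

-223 mireds

(t − 60)^(-0.1332) = 195/329.7 = 0.59145.
t − 60 = 0.59145^(1/-0.1332) = 0.59145^(-7.508) = 51.564, so t = 111.564.
T = 100·t = 11156 K → 11200 K to the nearest 200 K.
M_estimate = 10⁶/11200 = 89.29; M_reference = 10⁶/3200 = 312.50.
ΔM = 89.29 − 312.50 = -223.21 → -223 mireds.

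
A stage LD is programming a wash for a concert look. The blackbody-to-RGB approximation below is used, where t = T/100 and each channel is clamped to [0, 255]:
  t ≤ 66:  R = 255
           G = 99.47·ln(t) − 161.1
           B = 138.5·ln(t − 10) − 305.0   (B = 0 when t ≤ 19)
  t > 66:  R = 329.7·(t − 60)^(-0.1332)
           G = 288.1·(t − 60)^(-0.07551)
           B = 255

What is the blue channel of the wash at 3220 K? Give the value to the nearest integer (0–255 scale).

124

t = 3220/100 = 32.2; the t ≤ 66 branch applies.
B = 138.5·ln(32.2 − 10) − 305.0 = 138.5·ln 22.2 − 305.0 = 138.5·3.1001 − 305.0 = 124.363.
Rounded: 124.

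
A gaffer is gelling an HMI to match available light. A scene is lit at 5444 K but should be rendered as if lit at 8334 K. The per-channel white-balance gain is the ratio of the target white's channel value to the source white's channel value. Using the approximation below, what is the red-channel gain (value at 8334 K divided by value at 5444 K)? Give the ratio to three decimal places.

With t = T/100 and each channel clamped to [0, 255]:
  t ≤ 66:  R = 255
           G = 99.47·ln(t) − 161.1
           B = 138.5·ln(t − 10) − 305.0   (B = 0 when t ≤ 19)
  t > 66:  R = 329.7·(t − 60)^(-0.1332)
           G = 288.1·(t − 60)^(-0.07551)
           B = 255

0.850

At 5444 K (t = 54.44):
  R = 255 by definition for t ≤ 66.
At 8334 K (t = 83.34):
  R = 329.7·(83.34 − 60)^(-0.1332) = 329.7·23.34^(-0.1332) = 329.7·0.65731 = 216.714.
Gain = 216.714 / 255.000 = 0.8499 → 0.850.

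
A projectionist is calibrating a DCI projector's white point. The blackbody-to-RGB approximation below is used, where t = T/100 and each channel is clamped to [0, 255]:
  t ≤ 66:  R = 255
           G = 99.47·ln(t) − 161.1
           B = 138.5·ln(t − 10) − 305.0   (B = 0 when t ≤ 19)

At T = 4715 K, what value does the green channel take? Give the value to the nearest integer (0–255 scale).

222

t = 4715/100 = 47.15; the t ≤ 66 branch applies.
G = 99.47·ln 47.15 − 161.1 = 99.47·3.8533 − 161.1 = 222.191.
Rounded: 222.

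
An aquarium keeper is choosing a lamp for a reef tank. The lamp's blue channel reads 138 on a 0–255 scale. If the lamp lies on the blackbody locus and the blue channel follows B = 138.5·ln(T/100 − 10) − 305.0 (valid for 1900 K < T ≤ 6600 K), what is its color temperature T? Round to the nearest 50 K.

ln(t − 10) = (138 + 305.0) / 138.5 = 3.1986.
t − 10 = e^3.1986 = 24.497, so t = 34.497.
T = 100·t = 3450 K → 3450 K to the nearest 50 K.

3450 K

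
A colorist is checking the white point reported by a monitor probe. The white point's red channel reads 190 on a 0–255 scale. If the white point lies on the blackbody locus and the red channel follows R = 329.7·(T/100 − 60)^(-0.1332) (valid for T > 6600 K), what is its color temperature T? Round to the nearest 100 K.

(t − 60)^(-0.1332) = 190/329.7 = 0.57628.
t − 60 = 0.57628^(1/-0.1332) = 0.57628^(-7.508) = 62.667, so t = 122.667.
T = 100·t = 12267 K → 12300 K to the nearest 100 K.

12300 K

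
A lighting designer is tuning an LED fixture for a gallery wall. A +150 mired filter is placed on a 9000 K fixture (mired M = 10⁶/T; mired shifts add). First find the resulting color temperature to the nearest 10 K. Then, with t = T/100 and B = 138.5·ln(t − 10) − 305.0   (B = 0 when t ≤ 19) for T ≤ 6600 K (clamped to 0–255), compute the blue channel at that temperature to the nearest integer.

158

M_in = 10⁶/9000 = 111.11; M_out = 111.11 + (+150) = 261.11.
T_out = 10⁶/261.11 = 3829.8 K → 3830 K; t = 38.3.
B = 138.5·ln(38.3 − 10) − 305.0 = 138.5·ln 28.3 − 305.0 = 138.5·3.3429 − 305.0 = 157.986.
Rounded: 158.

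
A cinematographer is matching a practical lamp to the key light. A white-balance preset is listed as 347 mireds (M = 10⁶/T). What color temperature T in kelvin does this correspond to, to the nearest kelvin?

T = 10⁶ / 347 = 2881.84 K → 2882 K.

2882 K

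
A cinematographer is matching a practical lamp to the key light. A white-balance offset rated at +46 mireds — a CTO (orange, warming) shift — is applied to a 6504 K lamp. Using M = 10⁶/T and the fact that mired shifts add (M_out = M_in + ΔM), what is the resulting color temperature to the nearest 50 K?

M_in = 10⁶/6504 = 153.75 mireds.
M_out = 153.75 + (+46) = 199.75 mireds.
T_out = 10⁶/199.75 = 5006.2 K → 5000 K.

5000 K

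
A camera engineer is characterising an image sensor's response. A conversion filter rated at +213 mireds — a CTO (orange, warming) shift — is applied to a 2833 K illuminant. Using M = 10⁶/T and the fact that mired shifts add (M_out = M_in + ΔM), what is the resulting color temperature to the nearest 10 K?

1770 K

M_in = 10⁶/2833 = 352.98 mireds.
M_out = 352.98 + (+213) = 565.98 mireds.
T_out = 10⁶/565.98 = 1766.8 K → 1770 K.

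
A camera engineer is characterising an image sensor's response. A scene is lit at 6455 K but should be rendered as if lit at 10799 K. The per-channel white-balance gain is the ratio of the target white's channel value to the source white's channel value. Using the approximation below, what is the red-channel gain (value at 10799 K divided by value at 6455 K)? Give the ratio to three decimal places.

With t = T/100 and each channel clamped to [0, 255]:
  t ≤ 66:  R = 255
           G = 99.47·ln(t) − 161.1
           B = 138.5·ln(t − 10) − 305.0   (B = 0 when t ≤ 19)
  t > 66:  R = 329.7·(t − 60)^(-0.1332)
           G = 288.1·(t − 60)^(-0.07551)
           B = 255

At 6455 K (t = 64.55):
  R = 255 by definition for t ≤ 66.
At 10799 K (t = 107.99):
  R = 329.7·(107.99 − 60)^(-0.1332) = 329.7·47.99^(-0.1332) = 329.7·0.59713 = 196.875.
Gain = 196.875 / 255.000 = 0.7721 → 0.772.

0.772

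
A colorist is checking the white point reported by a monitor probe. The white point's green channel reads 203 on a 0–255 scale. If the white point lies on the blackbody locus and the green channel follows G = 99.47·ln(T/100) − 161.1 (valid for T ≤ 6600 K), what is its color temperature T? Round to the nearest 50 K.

ln t = (203 + 161.1) / 99.47 = 3.6604.
t = e^3.6604 = 38.877.
T = 100·t = 3888 K → 3900 K to the nearest 50 K.

3900 K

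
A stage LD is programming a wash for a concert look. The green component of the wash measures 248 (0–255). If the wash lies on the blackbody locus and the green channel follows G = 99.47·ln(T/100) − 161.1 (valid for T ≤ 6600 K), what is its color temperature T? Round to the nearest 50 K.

ln t = (248 + 161.1) / 99.47 = 4.1128.
t = e^4.1128 = 61.117.
T = 100·t = 6112 K → 6100 K to the nearest 50 K.

6100 K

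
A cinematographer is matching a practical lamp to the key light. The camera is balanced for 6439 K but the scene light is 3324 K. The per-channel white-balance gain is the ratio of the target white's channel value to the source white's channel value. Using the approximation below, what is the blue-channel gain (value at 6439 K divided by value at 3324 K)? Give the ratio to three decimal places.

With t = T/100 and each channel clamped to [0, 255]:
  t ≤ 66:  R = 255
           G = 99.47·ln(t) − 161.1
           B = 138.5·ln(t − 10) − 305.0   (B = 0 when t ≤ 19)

1.901

At 3324 K (t = 33.24):
  B = 138.5·ln(33.24 − 10) − 305.0 = 138.5·ln 23.24 − 305.0 = 138.5·3.1459 − 305.0 = 130.704.
At 6439 K (t = 64.39):
  B = 138.5·ln(64.39 − 10) − 305.0 = 138.5·ln 54.39 − 305.0 = 138.5·3.9962 − 305.0 = 248.471.
Gain = 248.471 / 130.704 = 1.9010 → 1.901.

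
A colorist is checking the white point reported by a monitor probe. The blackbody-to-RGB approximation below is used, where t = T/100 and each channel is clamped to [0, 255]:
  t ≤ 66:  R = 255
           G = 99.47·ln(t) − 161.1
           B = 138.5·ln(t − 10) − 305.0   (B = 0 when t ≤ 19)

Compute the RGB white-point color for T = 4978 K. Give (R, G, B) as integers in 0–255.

t = 4978/100 = 49.78; the t ≤ 66 branch applies.
R = 255 by definition for t ≤ 66.
G = 99.47·ln 49.78 − 161.1 = 99.47·3.9076 − 161.1 = 227.590.
B = 138.5·ln(49.78 − 10) − 305.0 = 138.5·ln 39.78 − 305.0 = 138.5·3.6834 − 305.0 = 205.146.
Rounded: (255, 228, 205).

(255, 228, 205)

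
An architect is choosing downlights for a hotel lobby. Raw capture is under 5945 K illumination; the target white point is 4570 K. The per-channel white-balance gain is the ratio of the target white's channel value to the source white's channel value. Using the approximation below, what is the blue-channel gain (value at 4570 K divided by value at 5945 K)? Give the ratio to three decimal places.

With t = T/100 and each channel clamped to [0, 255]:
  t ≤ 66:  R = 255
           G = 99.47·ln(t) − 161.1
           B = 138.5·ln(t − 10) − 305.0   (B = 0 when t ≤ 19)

0.808

At 5945 K (t = 59.45):
  B = 138.5·ln(59.45 − 10) − 305.0 = 138.5·ln 49.45 − 305.0 = 138.5·3.9010 − 305.0 = 235.283.
At 4570 K (t = 45.7):
  B = 138.5·ln(45.7 − 10) − 305.0 = 138.5·ln 35.7 − 305.0 = 138.5·3.5752 − 305.0 = 190.158.
Gain = 190.158 / 235.283 = 0.8082 → 0.808.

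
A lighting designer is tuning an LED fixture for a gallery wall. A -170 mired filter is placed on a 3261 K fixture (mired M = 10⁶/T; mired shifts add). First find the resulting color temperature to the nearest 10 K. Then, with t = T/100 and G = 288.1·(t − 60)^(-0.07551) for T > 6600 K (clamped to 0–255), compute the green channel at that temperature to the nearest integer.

M_in = 10⁶/3261 = 306.65; M_out = 306.65 + (-170) = 136.65.
T_out = 10⁶/136.65 = 7317.7 K → 7320 K; t = 73.2.
G = 288.1·(73.2 − 60)^(-0.07551) = 288.1·13.2^(-0.07551) = 288.1·0.82297 = 237.098.
Rounded: 237.

237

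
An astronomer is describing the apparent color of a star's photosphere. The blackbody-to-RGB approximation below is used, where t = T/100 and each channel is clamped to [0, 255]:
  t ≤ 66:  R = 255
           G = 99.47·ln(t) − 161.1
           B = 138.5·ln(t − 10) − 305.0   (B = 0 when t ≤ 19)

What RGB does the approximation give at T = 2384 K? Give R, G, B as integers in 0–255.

t = 2384/100 = 23.84; the t ≤ 66 branch applies.
R = 255 by definition for t ≤ 66.
G = 99.47·ln 23.84 − 161.1 = 99.47·3.1714 − 161.1 = 154.356.
B = 138.5·ln(23.84 − 10) − 305.0 = 138.5·ln 13.84 − 305.0 = 138.5·2.6276 − 305.0 = 58.917.
Rounded: (255, 154, 59).

R=255, G=154, B=59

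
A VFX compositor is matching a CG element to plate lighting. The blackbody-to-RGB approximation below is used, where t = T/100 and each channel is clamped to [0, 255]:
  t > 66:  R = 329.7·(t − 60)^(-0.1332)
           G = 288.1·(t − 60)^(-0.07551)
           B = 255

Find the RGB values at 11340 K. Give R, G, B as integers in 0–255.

t = 11340/100 = 113.4; the t > 66 branch applies.
R = 329.7·(113.4 − 60)^(-0.1332) = 329.7·53.4^(-0.1332) = 329.7·0.58870 = 194.093.
G = 288.1·(113.4 − 60)^(-0.07551) = 288.1·53.4^(-0.07551) = 288.1·0.74055 = 213.352.
B = 255 by definition for t > 66.
Rounded: (194, 213, 255).

R=194, G=213, B=255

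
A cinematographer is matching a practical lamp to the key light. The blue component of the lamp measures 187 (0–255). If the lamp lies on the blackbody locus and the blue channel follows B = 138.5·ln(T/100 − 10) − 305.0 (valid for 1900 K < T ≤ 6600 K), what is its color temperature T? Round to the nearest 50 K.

4500 K

ln(t − 10) = (187 + 305.0) / 138.5 = 3.5523.
t − 10 = e^3.5523 = 34.895, so t = 44.895.
T = 100·t = 4490 K → 4500 K to the nearest 50 K.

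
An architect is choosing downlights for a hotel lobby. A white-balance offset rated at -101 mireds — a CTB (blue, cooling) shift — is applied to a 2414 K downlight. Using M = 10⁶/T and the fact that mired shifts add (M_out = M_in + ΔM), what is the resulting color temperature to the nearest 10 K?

3190 K

M_in = 10⁶/2414 = 414.25 mireds.
M_out = 414.25 + (-101) = 313.25 mireds.
T_out = 10⁶/313.25 = 3192.3 K → 3190 K.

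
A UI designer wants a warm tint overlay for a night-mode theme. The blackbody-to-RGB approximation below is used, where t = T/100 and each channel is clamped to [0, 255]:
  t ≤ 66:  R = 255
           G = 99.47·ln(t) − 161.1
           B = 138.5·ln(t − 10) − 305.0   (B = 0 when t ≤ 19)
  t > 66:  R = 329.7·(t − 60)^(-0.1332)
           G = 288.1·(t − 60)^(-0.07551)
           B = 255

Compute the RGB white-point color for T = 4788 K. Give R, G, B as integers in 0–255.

t = 4788/100 = 47.88; the t ≤ 66 branch applies.
R = 255 by definition for t ≤ 66.
G = 99.47·ln 47.88 − 161.1 = 99.47·3.8687 − 161.1 = 223.719.
B = 138.5·ln(47.88 − 10) − 305.0 = 138.5·ln 37.88 − 305.0 = 138.5·3.6344 − 305.0 = 198.368.
Rounded: (255, 224, 198).

R=255, G=224, B=198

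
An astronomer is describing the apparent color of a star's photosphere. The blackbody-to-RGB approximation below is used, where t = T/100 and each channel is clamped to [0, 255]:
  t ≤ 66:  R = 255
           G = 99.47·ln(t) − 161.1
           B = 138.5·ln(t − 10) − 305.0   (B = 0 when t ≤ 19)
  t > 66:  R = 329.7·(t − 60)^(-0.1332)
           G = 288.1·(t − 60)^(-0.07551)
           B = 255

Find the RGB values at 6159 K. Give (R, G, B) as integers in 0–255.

(255, 249, 241)

t = 6159/100 = 61.59; the t ≤ 66 branch applies.
R = 255 by definition for t ≤ 66.
G = 99.47·ln 61.59 − 161.1 = 99.47·4.1205 − 161.1 = 248.766.
B = 138.5·ln(61.59 − 10) − 305.0 = 138.5·ln 51.59 − 305.0 = 138.5·3.9433 − 305.0 = 241.151.
Rounded: (255, 249, 241).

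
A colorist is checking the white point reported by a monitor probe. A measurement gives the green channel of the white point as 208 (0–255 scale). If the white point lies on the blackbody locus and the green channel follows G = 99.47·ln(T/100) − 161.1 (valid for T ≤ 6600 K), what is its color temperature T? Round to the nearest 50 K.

ln t = (208 + 161.1) / 99.47 = 3.7107.
t = e^3.7107 = 40.881.
T = 100·t = 4088 K → 4100 K to the nearest 50 K.

4100 K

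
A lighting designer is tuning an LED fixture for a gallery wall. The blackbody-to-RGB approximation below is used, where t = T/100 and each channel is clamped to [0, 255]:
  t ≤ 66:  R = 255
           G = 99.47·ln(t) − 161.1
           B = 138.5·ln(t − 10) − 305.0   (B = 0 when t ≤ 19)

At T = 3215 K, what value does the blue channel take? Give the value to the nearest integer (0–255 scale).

124

t = 3215/100 = 32.15; the t ≤ 66 branch applies.
B = 138.5·ln(32.15 − 10) − 305.0 = 138.5·ln 22.15 − 305.0 = 138.5·3.0978 − 305.0 = 124.050.
Rounded: 124.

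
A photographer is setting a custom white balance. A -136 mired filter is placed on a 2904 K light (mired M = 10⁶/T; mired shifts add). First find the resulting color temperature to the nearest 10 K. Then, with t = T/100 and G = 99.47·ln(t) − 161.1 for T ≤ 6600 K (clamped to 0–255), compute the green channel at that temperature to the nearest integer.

M_in = 10⁶/2904 = 344.35; M_out = 344.35 + (-136) = 208.35.
T_out = 10⁶/208.35 = 4799.6 K → 4800 K; t = 48.
G = 99.47·ln 48 − 161.1 = 99.47·3.8712 − 161.1 = 223.968.
Rounded: 224.

224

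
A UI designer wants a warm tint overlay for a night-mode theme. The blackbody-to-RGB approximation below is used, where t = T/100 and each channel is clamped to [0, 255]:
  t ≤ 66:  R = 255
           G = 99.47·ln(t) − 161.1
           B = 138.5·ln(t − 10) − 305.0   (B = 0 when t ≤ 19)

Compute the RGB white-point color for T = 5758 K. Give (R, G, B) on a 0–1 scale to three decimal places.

t = 5758/100 = 57.58; the t ≤ 66 branch applies.
R = 255 by definition for t ≤ 66.
G = 99.47·ln 57.58 − 161.1 = 99.47·4.0532 − 161.1 = 242.069.
B = 138.5·ln(57.58 − 10) − 305.0 = 138.5·ln 47.58 − 305.0 = 138.5·3.8624 − 305.0 = 229.944.
Dividing each by 255: (1.0000, 0.9493, 0.9017) → (1.000, 0.949, 0.902).

(1.000, 0.949, 0.902)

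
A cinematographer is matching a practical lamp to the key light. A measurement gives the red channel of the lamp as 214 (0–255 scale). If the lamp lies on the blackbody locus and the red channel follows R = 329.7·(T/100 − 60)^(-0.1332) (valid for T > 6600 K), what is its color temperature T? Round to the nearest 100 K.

8600 K

(t − 60)^(-0.1332) = 214/329.7 = 0.64907.
t − 60 = 0.64907^(1/-0.1332) = 0.64907^(-7.508) = 25.657, so t = 85.657.
T = 100·t = 8566 K → 8600 K to the nearest 100 K.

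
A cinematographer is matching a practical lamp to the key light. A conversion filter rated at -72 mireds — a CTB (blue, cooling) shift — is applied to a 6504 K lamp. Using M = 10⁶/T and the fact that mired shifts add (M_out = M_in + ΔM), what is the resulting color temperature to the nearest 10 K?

12230 K

M_in = 10⁶/6504 = 153.75 mireds.
M_out = 153.75 + (-72) = 81.75 mireds.
T_out = 10⁶/81.75 = 12232.2 K → 12230 K.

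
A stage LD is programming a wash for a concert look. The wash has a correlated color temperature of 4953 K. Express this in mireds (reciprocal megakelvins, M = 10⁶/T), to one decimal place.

M = 10⁶ / 4953 = 201.898 → 201.9 mireds.

201.9 mireds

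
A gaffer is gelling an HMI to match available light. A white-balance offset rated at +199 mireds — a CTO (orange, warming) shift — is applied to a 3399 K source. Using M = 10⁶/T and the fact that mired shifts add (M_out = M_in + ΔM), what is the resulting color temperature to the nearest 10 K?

M_in = 10⁶/3399 = 294.20 mireds.
M_out = 294.20 + (+199) = 493.20 mireds.
T_out = 10⁶/493.20 = 2027.6 K → 2030 K.

2030 K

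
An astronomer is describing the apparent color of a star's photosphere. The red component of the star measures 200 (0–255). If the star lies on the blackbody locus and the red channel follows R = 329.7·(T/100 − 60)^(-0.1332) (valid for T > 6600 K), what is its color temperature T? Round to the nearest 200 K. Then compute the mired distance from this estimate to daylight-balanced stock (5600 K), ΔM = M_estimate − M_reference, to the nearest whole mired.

-81 mireds

(t − 60)^(-0.1332) = 200/329.7 = 0.60661.
t − 60 = 0.60661^(1/-0.1332) = 0.60661^(-7.508) = 42.638, so t = 102.638.
T = 100·t = 10264 K → 10200 K to the nearest 200 K.
M_estimate = 10⁶/10200 = 98.04; M_reference = 10⁶/5600 = 178.57.
ΔM = 98.04 − 178.57 = -80.53 → -81 mireds.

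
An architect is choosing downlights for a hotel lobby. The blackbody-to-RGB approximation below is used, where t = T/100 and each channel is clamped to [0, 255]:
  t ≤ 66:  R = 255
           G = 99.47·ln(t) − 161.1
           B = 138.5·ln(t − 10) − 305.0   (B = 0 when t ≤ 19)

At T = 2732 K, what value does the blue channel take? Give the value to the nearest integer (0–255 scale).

t = 2732/100 = 27.32; the t ≤ 66 branch applies.
B = 138.5·ln(27.32 − 10) − 305.0 = 138.5·ln 17.32 − 305.0 = 138.5·2.8519 − 305.0 = 89.983.
Rounded: 90.

90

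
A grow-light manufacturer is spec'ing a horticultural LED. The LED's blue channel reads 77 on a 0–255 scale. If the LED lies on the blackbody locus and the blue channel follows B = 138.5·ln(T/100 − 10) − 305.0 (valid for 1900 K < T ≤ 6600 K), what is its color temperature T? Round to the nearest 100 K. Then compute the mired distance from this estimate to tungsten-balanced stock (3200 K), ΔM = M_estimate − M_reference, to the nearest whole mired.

ln(t − 10) = (77 + 305.0) / 138.5 = 2.7581.
t − 10 = e^2.7581 = 15.770, so t = 25.770.
T = 100·t = 2577 K → 2600 K to the nearest 100 K.
M_estimate = 10⁶/2600 = 384.62; M_reference = 10⁶/3200 = 312.50.
ΔM = 384.62 − 312.50 = 72.12 → +72 mireds.

+72 mireds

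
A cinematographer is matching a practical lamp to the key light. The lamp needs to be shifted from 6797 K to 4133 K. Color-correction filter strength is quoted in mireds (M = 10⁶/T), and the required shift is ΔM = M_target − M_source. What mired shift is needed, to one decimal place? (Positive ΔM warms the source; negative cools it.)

+94.8 mireds

M_source = 10⁶/6797 = 147.124; M_target = 10⁶/4133 = 241.955.
ΔM = 241.955 − 147.124 = 94.831 → +94.8 mireds, a warming shift.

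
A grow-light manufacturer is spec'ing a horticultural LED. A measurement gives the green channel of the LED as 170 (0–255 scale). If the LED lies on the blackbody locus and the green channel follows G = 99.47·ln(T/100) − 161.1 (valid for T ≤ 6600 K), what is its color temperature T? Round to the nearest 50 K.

2800 K

ln t = (170 + 161.1) / 99.47 = 3.3286.
t = e^3.3286 = 27.900.
T = 100·t = 2790 K → 2800 K to the nearest 50 K.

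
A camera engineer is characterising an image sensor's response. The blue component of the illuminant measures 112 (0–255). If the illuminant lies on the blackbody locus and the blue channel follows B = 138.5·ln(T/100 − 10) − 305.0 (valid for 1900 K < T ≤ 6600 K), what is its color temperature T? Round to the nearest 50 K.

ln(t − 10) = (112 + 305.0) / 138.5 = 3.0108.
t − 10 = e^3.0108 = 20.304, so t = 30.304.
T = 100·t = 3030 K → 3050 K to the nearest 50 K.

3050 K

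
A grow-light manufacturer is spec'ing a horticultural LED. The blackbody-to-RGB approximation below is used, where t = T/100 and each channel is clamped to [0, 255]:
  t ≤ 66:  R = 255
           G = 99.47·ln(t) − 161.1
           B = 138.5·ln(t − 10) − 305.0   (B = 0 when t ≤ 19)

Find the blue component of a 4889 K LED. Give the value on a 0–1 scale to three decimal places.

0.792

t = 4889/100 = 48.89; the t ≤ 66 branch applies.
B = 138.5·ln(48.89 − 10) − 305.0 = 138.5·ln 38.89 − 305.0 = 138.5·3.6607 − 305.0 = 202.012.
On a 0–1 scale: 202.012/255 = 0.7922 → 0.792.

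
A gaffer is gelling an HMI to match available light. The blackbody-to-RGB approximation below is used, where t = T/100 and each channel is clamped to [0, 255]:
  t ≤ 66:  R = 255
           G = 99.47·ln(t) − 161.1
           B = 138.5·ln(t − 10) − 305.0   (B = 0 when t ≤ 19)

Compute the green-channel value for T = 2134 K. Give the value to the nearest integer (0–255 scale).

143

t = 2134/100 = 21.34; the t ≤ 66 branch applies.
G = 99.47·ln 21.34 − 161.1 = 99.47·3.0606 − 161.1 = 143.336.
Rounded: 143.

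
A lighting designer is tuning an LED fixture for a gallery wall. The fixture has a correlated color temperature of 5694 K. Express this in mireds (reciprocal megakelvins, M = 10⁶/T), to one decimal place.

175.6 mireds

M = 10⁶ / 5694 = 175.623 → 175.6 mireds.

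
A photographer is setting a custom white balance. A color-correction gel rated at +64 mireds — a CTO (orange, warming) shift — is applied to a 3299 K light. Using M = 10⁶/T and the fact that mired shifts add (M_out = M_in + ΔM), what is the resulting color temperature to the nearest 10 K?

M_in = 10⁶/3299 = 303.12 mireds.
M_out = 303.12 + (+64) = 367.12 mireds.
T_out = 10⁶/367.12 = 2723.9 K → 2720 K.

2720 K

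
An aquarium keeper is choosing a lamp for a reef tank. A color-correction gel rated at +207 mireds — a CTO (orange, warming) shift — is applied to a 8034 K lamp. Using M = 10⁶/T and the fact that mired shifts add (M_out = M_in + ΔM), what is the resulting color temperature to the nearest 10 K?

3020 K

M_in = 10⁶/8034 = 124.47 mireds.
M_out = 124.47 + (+207) = 331.47 mireds.
T_out = 10⁶/331.47 = 3016.9 K → 3020 K.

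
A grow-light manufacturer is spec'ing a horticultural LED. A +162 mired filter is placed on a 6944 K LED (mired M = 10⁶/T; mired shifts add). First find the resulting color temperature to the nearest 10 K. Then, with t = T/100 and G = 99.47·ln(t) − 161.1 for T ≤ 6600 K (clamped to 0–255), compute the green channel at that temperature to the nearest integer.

186

M_in = 10⁶/6944 = 144.01; M_out = 144.01 + (+162) = 306.01.
T_out = 10⁶/306.01 = 3267.9 K → 3270 K; t = 32.7.
G = 99.47·ln 32.7 − 161.1 = 99.47·3.4874 − 161.1 = 185.789.
Rounded: 186.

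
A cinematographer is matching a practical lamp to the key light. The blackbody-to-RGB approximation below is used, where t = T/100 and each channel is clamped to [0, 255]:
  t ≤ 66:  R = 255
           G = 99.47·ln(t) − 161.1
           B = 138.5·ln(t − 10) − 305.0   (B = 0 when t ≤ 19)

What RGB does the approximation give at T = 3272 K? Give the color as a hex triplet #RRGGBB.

t = 3272/100 = 32.72; the t ≤ 66 branch applies.
R = 255 by definition for t ≤ 66.
G = 99.47·ln 32.72 − 161.1 = 99.47·3.4880 − 161.1 = 185.850.
B = 138.5·ln(32.72 − 10) − 305.0 = 138.5·ln 22.72 − 305.0 = 138.5·3.1232 − 305.0 = 127.570.
Rounded: (255, 186, 128).
In hex: #FFBA80.

#FFBA80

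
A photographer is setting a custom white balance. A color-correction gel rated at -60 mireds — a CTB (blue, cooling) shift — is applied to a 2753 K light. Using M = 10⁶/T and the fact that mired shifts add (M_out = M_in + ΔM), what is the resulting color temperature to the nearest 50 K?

3300 K

M_in = 10⁶/2753 = 363.24 mireds.
M_out = 363.24 + (-60) = 303.24 mireds.
T_out = 10⁶/303.24 = 3297.7 K → 3300 K.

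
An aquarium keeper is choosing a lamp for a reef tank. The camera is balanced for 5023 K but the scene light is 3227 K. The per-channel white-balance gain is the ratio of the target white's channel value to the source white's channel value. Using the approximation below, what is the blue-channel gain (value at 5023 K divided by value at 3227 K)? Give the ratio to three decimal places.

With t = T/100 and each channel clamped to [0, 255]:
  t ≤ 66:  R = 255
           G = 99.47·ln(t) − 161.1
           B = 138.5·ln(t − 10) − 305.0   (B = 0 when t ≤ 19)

At 3227 K (t = 32.27):
  B = 138.5·ln(32.27 − 10) − 305.0 = 138.5·ln 22.27 − 305.0 = 138.5·3.1032 − 305.0 = 124.799.
At 5023 K (t = 50.23):
  B = 138.5·ln(50.23 − 10) − 305.0 = 138.5·ln 40.23 − 305.0 = 138.5·3.6946 − 305.0 = 206.704.
Gain = 206.704 / 124.799 = 1.6563 → 1.656.

1.656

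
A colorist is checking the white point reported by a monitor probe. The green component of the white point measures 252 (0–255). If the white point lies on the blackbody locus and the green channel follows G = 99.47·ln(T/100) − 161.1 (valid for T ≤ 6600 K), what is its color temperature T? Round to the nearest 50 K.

6350 K

ln t = (252 + 161.1) / 99.47 = 4.1530.
t = e^4.1530 = 63.625.
T = 100·t = 6363 K → 6350 K to the nearest 50 K.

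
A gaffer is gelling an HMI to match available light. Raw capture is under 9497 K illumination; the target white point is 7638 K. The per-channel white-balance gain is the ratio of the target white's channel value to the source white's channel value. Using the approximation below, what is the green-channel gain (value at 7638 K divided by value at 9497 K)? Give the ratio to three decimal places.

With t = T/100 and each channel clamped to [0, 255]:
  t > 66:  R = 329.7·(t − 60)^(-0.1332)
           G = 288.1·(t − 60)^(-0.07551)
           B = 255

1.059

At 9497 K (t = 94.97):
  G = 288.1·(94.97 − 60)^(-0.07551) = 288.1·34.97^(-0.07551) = 288.1·0.76460 = 220.282.
At 7638 K (t = 76.38):
  G = 288.1·(76.38 − 60)^(-0.07551) = 288.1·16.38^(-0.07551) = 288.1·0.80967 = 233.265.
Gain = 233.265 / 220.282 = 1.0589 → 1.059.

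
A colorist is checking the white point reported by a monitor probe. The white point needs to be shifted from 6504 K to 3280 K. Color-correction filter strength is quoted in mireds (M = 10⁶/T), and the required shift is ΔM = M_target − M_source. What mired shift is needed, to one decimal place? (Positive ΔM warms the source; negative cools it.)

+151.1 mireds

M_source = 10⁶/6504 = 153.752; M_target = 10⁶/3280 = 304.878.
ΔM = 304.878 − 153.752 = 151.127 → +151.1 mireds, a warming shift.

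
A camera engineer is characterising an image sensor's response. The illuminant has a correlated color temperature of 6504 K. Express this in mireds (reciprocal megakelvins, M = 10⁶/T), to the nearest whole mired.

M = 10⁶ / 6504 = 153.752 → 154 mireds.

154 mireds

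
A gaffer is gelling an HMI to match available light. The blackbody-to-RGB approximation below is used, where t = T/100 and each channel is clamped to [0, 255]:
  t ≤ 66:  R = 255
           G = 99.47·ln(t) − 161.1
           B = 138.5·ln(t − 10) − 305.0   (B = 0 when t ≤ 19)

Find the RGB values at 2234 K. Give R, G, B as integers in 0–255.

R=255, G=148, B=43

t = 2234/100 = 22.34; the t ≤ 66 branch applies.
R = 255 by definition for t ≤ 66.
G = 99.47·ln 22.34 − 161.1 = 99.47·3.1064 − 161.1 = 147.891.
B = 138.5·ln(22.34 − 10) − 305.0 = 138.5·ln 12.34 − 305.0 = 138.5·2.5128 − 305.0 = 43.029.
Rounded: (255, 148, 43).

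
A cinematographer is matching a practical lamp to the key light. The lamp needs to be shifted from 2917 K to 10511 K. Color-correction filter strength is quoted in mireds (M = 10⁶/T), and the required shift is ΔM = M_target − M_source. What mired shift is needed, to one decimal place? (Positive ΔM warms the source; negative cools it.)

M_source = 10⁶/2917 = 342.818; M_target = 10⁶/10511 = 95.138.
ΔM = 95.138 − 342.818 = -247.680 → -247.7 mireds, a cooling shift.

-247.7 mireds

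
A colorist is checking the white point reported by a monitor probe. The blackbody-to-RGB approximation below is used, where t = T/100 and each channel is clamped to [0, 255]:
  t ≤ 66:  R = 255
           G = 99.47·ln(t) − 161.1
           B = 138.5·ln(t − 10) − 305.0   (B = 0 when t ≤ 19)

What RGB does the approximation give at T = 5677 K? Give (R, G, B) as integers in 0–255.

t = 5677/100 = 56.77; the t ≤ 66 branch applies.
R = 255 by definition for t ≤ 66.
G = 99.47·ln 56.77 − 161.1 = 99.47·4.0390 − 161.1 = 240.660.
B = 138.5·ln(56.77 − 10) − 305.0 = 138.5·ln 46.77 − 305.0 = 138.5·3.8452 − 305.0 = 227.566.
Rounded: (255, 241, 228).

(255, 241, 228)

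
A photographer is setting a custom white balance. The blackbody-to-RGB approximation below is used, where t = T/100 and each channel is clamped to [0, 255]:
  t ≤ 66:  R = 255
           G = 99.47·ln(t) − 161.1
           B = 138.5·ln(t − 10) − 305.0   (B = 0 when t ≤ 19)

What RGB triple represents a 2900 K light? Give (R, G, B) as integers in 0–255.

(255, 174, 103)

t = 2900/100 = 29; the t ≤ 66 branch applies.
R = 255 by definition for t ≤ 66.
G = 99.47·ln 29 − 161.1 = 99.47·3.3673 − 161.1 = 173.845.
B = 138.5·ln(29 − 10) − 305.0 = 138.5·ln 19 − 305.0 = 138.5·2.9444 − 305.0 = 102.805.
Rounded: (255, 174, 103).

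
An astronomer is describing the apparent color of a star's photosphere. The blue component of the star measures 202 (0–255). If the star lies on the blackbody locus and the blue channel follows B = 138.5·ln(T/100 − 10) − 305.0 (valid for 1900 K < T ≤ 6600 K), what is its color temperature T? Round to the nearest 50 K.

ln(t − 10) = (202 + 305.0) / 138.5 = 3.6606.
t − 10 = e^3.6606 = 38.887, so t = 48.887.
T = 100·t = 4889 K → 4900 K to the nearest 50 K.

4900 K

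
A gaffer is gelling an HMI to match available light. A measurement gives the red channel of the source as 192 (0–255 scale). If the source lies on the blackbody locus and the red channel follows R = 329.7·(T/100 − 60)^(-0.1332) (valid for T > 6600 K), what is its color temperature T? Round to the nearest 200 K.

(t − 60)^(-0.1332) = 192/329.7 = 0.58235.
t − 60 = 0.58235^(1/-0.1332) = 0.58235^(-7.508) = 57.929, so t = 117.929.
T = 100·t = 11793 K → 11800 K to the nearest 200 K.

11800 K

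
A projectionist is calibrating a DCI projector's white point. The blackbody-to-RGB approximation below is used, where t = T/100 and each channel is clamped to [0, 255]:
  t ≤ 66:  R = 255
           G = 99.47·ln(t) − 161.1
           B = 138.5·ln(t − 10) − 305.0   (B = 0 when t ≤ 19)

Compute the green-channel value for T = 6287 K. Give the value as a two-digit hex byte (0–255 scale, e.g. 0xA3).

0xFB

t = 6287/100 = 62.87; the t ≤ 66 branch applies.
G = 99.47·ln 62.87 − 161.1 = 99.47·4.1411 − 161.1 = 250.812.
Rounded: 251; in hex, 0xFB.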